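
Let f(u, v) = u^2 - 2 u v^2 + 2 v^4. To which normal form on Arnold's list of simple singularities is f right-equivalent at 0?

A_{3}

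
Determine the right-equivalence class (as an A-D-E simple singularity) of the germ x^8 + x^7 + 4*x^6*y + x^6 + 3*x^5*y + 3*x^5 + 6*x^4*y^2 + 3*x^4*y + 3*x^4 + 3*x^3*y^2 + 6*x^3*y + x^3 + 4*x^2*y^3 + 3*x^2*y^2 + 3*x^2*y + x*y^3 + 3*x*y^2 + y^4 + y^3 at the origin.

E7

The Hessian of f at 0 is [[0, 0], [0, 0]] with rank 0, so corank 2. A Groebner basis of the Jacobian ideal J(f) in C{x,y} is {3*x^2/4 + 3*x*y/2 + y^4 + y^3/4 + 3*y^2/4, x^3 - 3*x^2/2 - 3*x*y + y^3/2 - 3*y^2/2, x^2*y + 5*x^2/4 + 5*x*y/2 - 7*y^3/12 + 5*y^2/4, -3*x^2/4 + x*y^2 - 3*x*y/2 + 3*y^3/4 - 3*y^2/4}; counting standard monomials gives mu = 7. Corank 2; j^3 = (x + y)^3 is a perfect cube, so E-series; the 4-jet and mu = 7 give E_7.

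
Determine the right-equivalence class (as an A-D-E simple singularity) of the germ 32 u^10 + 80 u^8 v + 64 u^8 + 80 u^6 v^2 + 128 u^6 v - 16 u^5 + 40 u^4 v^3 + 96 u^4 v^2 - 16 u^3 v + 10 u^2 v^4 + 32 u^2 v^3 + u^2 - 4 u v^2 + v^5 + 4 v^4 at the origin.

A_{4}

The Hessian of f at 0 has rank 1. Corank 1: A-series; mu = 4 gives A_4.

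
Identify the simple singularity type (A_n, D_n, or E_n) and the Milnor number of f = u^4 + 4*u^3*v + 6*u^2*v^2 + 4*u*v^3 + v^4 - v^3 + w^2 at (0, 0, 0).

Type E6, Milnor number mu = 6.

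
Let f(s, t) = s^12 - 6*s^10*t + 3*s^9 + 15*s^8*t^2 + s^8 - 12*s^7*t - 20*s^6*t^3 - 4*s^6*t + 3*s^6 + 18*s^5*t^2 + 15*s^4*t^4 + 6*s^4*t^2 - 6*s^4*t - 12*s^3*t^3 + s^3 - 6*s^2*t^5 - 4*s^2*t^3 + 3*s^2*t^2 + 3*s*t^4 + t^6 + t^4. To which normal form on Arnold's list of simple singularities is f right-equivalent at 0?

The Hessian of f at 0 is [[0, 0], [0, 0]] with rank 0, so corank 2. A Groebner basis of the Jacobian ideal J(f) in C{s,t} is {s^3, s^2*t, s^2/2 + s*t^2, t^3}; counting standard monomials gives mu = 6. Corank 2; j^3 = s^3 is a perfect cube, so E-series; the 4-jet and mu = 6 give E_6.

E_{6}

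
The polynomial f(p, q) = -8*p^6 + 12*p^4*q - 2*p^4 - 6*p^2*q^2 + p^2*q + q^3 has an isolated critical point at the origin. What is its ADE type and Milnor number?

Type D_{4}, Milnor number mu = 4.

The Hessian of f at 0 has rank 0. Corank 2; j^3 = q*(p^2 + q^2) splits into three distinct lines over C (the quadratic factor has nonzero discriminant), so D_4.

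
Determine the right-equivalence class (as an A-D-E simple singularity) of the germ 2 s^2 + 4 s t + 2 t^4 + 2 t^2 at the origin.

A_{3}

The Hessian of f at 0 has rank 1. Corank 1: A-series; mu = 3 gives A_3.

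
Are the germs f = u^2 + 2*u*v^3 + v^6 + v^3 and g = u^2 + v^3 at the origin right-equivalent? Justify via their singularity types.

Yes.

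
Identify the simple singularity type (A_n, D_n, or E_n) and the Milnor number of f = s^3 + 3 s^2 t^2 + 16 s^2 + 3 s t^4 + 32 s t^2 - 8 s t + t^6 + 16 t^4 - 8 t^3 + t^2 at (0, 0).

Type A_2, Milnor number mu = 2.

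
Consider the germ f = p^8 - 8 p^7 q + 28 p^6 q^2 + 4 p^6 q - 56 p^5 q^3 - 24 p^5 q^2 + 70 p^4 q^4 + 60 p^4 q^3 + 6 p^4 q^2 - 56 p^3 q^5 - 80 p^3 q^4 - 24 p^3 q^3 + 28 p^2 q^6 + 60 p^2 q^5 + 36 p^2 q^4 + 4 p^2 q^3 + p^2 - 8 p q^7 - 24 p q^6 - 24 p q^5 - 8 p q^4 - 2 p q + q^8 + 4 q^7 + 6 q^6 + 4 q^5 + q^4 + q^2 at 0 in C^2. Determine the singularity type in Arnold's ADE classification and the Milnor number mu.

Type A_3, Milnor number mu = 3.

The Hessian of f at 0 is [[2, -2], [-2, 2]] with rank 1, so corank 1. A Groebner basis of the Jacobian ideal J(f) in C{p,q} is {q^3, p - q}; counting standard monomials gives mu = 3. Corank 1: A-series; mu = 3 gives A_3.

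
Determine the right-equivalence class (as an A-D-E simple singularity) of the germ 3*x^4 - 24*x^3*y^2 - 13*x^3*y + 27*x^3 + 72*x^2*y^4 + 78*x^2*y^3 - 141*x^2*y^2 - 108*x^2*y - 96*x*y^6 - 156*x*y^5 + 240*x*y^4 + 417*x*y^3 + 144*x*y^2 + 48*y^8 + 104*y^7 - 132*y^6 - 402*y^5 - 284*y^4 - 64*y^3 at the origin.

E_7

The Hessian of f at 0 has rank 0. Corank 2; j^3 = (3*x - 4*y)^3 is a perfect cube, so E-series; the 4-jet and mu = 7 give E_7.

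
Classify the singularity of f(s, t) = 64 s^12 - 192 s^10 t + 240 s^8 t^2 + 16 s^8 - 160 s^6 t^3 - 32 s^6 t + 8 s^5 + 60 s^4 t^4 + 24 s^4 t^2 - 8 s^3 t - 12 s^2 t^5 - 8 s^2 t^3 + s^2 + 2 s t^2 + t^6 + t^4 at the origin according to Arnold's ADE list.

A_{5}

The Hessian of f at 0 has rank 1. Corank 1: A-series; mu = 5 gives A_5.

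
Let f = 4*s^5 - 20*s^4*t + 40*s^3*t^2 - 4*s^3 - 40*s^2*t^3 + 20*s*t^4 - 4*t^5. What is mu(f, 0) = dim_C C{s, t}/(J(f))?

8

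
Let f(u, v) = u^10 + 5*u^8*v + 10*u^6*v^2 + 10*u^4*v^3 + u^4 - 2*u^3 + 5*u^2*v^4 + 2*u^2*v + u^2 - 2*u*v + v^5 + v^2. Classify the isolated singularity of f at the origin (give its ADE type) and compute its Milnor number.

Type A_4, Milnor number mu = 4.

The Hessian of f at 0 is [[2, -2], [-2, 2]] with rank 1, so corank 1. A Groebner basis of the Jacobian ideal J(f) in C{u,v} is {-u/2 + v^3 + v^2/2 + v/2, u^2 - u + v, u*v - u/2 - v^2/2 + v/2}; counting standard monomials gives mu = 4. Corank 1: A-series; mu = 4 gives A_4.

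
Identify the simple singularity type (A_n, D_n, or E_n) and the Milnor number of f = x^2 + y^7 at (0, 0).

The Hessian of f at 0 has rank 1. Corank 1: A-series; mu = 6 gives A_6.

Type A6, Milnor number mu = 6.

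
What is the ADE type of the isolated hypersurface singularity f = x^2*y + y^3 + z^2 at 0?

The Hessian of f at 0 is [[0, 0, 0], [0, 0, 0], [0, 0, 2]] with rank 1, so corank 2. A Groebner basis of the Jacobian ideal J(f) in C{x,y,z} is {y^3, x^2 + 3*y^2, x*y, z}; counting standard monomials gives mu = 4. Corank 2; j^3 = y*(x^2 + y^2) splits into three distinct lines over C (the quadratic factor has nonzero discriminant), so D_4.

D_{4}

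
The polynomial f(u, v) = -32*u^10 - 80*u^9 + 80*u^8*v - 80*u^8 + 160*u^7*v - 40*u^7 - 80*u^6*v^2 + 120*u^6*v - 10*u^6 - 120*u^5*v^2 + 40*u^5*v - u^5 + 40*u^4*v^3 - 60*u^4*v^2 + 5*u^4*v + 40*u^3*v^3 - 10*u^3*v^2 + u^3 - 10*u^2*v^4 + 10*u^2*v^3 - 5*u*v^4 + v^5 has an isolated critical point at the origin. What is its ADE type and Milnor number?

Type E_{8}, Milnor number mu = 8.

The Hessian of f at 0 is [[0, 0], [0, 0]] with rank 0, so corank 2. A Groebner basis of the Jacobian ideal J(f) in C{u,v} is {v^5, u*v^3 - v^4/4, u^2}; counting standard monomials gives mu = 8. Corank 2; j^3 = u^3 is a perfect cube, so E-series; the 5-jet and mu = 8 give E_8.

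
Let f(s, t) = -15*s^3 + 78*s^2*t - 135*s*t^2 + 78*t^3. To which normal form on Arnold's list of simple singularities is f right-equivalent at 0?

The Hessian of f at 0 has rank 0. Corank 2; j^3 = -3*(s - 2*t)*(5*s^2 - 16*s*t + 13*t^2) splits into three distinct lines over C (the quadratic factor has nonzero discriminant), so D_4.

D_{4}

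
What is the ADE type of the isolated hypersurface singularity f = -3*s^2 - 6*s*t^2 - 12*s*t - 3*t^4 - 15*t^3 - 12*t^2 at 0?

A_2

The Hessian of f at 0 has rank 1. Corank 1: A-series; mu = 2 gives A_2.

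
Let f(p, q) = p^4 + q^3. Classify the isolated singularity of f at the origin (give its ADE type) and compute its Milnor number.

Type E6, Milnor number mu = 6.

The Hessian of f at 0 has rank 0. Corank 2; j^3 = q^3 is a perfect cube, so E-series; the 4-jet and mu = 6 give E_6.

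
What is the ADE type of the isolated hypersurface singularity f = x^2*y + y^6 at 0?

D7

The Hessian of f at 0 is [[0, 0], [0, 0]] with rank 0, so corank 2. A Groebner basis of the Jacobian ideal J(f) in C{x,y} is {x^2/6 + y^5, x^3, x*y}; counting standard monomials gives mu = 7. Corank 2; j^3 = x^2*y has shape L^2 M (L != M), so D-series; mu = 7 gives D_7.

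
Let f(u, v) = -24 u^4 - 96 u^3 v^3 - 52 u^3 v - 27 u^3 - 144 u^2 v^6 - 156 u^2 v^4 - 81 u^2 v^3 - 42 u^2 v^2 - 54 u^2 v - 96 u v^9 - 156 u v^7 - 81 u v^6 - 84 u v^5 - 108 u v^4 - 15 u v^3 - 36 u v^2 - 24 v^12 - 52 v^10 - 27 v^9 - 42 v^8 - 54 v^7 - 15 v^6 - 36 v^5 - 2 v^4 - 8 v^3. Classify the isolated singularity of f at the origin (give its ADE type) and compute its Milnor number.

Type E_{7}, Milnor number mu = 7.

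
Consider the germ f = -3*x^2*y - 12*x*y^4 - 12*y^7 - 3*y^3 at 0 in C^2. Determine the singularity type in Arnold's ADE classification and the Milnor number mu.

The Hessian of f at 0 is [[0, 0], [0, 0]] with rank 0, so corank 2. A Groebner basis of the Jacobian ideal J(f) in C{x,y} is {y^3, x^2 + 3*y^2, x*y}; counting standard monomials gives mu = 4. Corank 2; j^3 = -3*y*(x^2 + y^2) splits into three distinct lines over C (the quadratic factor has nonzero discriminant), so D_4.

Type D_{4}, Milnor number mu = 4.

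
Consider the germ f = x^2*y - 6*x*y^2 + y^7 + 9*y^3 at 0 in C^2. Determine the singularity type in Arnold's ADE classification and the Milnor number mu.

Type D_{8}, Milnor number mu = 8.

The Hessian of f at 0 has rank 0. Corank 2; j^3 = y*(x - 3*y)^2 has shape L^2 M (L != M), so D-series; mu = 8 gives D_8.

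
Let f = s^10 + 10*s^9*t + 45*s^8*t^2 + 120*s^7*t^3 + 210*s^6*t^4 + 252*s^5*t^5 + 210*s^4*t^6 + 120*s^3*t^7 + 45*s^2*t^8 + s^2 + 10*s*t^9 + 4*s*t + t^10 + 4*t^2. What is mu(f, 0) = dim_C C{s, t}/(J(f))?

9

The Hessian of f at 0 is [[2, 4], [4, 8]] with rank 1, so corank 1. A Groebner basis of the Jacobian ideal J(f) in C{s,t} is {t^9, s + 2*t}; counting standard monomials gives mu = 9. Corank 1: A-series; mu = 9 gives A_9.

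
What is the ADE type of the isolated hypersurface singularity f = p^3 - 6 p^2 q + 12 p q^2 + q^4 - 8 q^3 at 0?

E6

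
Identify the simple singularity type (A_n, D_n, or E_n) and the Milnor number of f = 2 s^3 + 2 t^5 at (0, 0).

The Hessian of f at 0 has rank 0. Corank 2; j^3 = 2*s^3 is a perfect cube, so E-series; the 5-jet and mu = 8 give E_8.

Type E_8, Milnor number mu = 8.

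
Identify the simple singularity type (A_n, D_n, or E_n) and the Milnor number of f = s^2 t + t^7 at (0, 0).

The Hessian of f at 0 has rank 0. Corank 2; j^3 = s^2*t has shape L^2 M (L != M), so D-series; mu = 8 gives D_8.

Type D_{8}, Milnor number mu = 8.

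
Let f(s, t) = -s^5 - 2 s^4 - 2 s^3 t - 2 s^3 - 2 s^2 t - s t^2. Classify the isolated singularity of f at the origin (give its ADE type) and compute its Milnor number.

The Hessian of f at 0 is [[0, 0], [0, 0]] with rank 0, so corank 2. A Groebner basis of the Jacobian ideal J(f) in C{s,t} is {t^3, s^2 + t^2/2, s*t - t^2/2}; counting standard monomials gives mu = 4. Corank 2; j^3 = -s*(2*s^2 + 2*s*t + t^2) splits into three distinct lines over C (the quadratic factor has nonzero discriminant), so D_4.

Type D_{4}, Milnor number mu = 4.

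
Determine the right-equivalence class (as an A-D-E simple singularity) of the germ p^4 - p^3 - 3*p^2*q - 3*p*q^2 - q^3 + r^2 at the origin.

E6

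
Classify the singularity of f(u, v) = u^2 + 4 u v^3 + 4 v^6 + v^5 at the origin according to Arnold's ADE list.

A_4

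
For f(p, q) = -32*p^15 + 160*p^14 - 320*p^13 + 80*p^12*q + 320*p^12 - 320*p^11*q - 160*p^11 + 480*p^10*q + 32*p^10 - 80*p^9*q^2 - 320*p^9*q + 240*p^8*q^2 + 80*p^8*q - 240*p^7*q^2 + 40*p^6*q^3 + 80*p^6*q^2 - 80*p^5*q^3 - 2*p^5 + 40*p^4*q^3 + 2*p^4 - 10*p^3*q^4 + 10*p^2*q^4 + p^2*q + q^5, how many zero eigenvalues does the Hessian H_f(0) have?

Hessian at 0 has rank 0.

2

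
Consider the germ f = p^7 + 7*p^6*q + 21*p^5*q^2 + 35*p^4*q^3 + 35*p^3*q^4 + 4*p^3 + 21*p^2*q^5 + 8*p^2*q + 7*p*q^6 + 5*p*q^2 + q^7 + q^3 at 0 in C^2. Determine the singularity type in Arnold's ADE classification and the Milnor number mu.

Type D8, Milnor number mu = 8.

The Hessian of f at 0 is [[0, 0], [0, 0]] with rank 0, so corank 2. A Groebner basis of the Jacobian ideal J(f) in C{p,q} is {-128*p*q/7 + q^6 - 64*q^2/7, p*q^2 + q^3/2, p^2 + 3*p*q/2 + q^2/2}; counting standard monomials gives mu = 8. Corank 2; j^3 = (p + q)*(2*p + q)^2 has shape L^2 M (L != M), so D-series; mu = 8 gives D_8.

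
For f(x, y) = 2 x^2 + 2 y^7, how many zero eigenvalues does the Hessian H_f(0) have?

Hessian at 0 has rank 1.

1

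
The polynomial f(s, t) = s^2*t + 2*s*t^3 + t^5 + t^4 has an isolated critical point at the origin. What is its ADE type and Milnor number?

The Hessian of f at 0 is [[0, 0], [0, 0]] with rank 0, so corank 2. A Groebner basis of the Jacobian ideal J(f) in C{s,t} is {s*t^2, s*t + t^3, s^2 - 4*s*t}; counting standard monomials gives mu = 5. Corank 2; j^3 = s^2*t has shape L^2 M (L != M), so D-series; mu = 5 gives D_5.

Type D_{5}, Milnor number mu = 5.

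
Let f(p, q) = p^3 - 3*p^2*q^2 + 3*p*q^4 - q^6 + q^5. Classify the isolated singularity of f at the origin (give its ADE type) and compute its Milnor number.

Type E_8, Milnor number mu = 8.

The Hessian of f at 0 is [[0, 0], [0, 0]] with rank 0, so corank 2. A Groebner basis of the Jacobian ideal J(f) in C{p,q} is {q^4, p^3, -p^2/2 + p*q^2}; counting standard monomials gives mu = 8. Corank 2; j^3 = p^3 is a perfect cube, so E-series; the 5-jet and mu = 8 give E_8.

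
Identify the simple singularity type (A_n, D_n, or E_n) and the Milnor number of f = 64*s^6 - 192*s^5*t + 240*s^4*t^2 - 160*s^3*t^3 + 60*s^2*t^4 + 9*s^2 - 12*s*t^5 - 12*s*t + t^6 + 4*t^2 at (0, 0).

The Hessian of f at 0 is [[18, -12], [-12, 8]] with rank 1, so corank 1. A Groebner basis of the Jacobian ideal J(f) in C{s,t} is {t^5, s - 2*t/3}; counting standard monomials gives mu = 5. Corank 1: A-series; mu = 5 gives A_5.

Type A_{5}, Milnor number mu = 5.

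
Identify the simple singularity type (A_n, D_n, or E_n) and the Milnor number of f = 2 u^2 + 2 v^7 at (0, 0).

The Hessian of f at 0 has rank 1. Corank 1: A-series; mu = 6 gives A_6.

Type A_{6}, Milnor number mu = 6.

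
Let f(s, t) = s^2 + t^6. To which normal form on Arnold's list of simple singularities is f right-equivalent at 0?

The Hessian of f at 0 has rank 1. Corank 1: A-series; mu = 5 gives A_5.

A_{5}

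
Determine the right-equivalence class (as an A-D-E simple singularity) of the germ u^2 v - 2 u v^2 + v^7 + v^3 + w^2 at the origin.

The Hessian of f at 0 is [[0, 0, 0], [0, 0, 0], [0, 0, 2]] with rank 1, so corank 2. A Groebner basis of the Jacobian ideal J(f) in C{u,v,w} is {u^2/7 + v^6 - v^2/7, u^3 - v^3, u*v - v^2, w}; counting standard monomials gives mu = 8. Corank 2; j^3 = v*(u - v)^2 has shape L^2 M (L != M), so D-series; mu = 8 gives D_8.

D_{8}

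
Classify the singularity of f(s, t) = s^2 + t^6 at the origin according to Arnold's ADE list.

A_{5}

The Hessian of f at 0 is [[2, 0], [0, 0]] with rank 1, so corank 1. A Groebner basis of the Jacobian ideal J(f) in C{s,t} is {t^5, s}; counting standard monomials gives mu = 5. Corank 1: A-series; mu = 5 gives A_5.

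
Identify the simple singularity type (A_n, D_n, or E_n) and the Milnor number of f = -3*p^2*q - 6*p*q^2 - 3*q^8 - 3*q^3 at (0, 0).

The Hessian of f at 0 has rank 0. Corank 2; j^3 = -3*q*(p + q)^2 has shape L^2 M (L != M), so D-series; mu = 9 gives D_9.

Type D_9, Milnor number mu = 9.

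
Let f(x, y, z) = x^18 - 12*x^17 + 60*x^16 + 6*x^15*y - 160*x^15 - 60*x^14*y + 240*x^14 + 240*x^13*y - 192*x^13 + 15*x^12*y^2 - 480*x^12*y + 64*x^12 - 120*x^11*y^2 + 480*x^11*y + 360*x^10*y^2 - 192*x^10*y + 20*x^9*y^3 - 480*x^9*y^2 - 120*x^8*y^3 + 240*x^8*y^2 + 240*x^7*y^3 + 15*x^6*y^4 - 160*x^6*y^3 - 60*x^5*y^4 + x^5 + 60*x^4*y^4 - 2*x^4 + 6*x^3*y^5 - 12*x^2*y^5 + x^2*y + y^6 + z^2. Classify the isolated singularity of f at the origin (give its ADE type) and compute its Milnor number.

Type D_7, Milnor number mu = 7.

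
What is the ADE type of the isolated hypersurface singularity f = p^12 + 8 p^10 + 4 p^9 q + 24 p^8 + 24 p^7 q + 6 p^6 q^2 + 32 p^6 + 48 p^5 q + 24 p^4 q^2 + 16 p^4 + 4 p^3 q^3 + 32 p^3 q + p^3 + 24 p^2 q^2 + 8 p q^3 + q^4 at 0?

The Hessian of f at 0 is [[0, 0], [0, 0]] with rank 0, so corank 2. A Groebner basis of the Jacobian ideal J(f) in C{p,q} is {q^4, p*q^2 + q^3/6, p^2}; counting standard monomials gives mu = 6. Corank 2; j^3 = p^3 is a perfect cube, so E-series; the 4-jet and mu = 6 give E_6.

E6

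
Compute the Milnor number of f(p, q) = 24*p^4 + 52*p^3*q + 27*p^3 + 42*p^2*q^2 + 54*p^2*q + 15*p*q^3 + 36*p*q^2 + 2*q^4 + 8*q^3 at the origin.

7

The Hessian of f at 0 has rank 0. Corank 2; j^3 = (3*p + 2*q)^3 is a perfect cube, so E-series; the 4-jet and mu = 7 give E_7.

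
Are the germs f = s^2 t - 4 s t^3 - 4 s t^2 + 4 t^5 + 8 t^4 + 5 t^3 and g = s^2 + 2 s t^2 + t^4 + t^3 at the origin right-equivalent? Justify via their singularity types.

The Hessian of f at 0 is [[0, 0], [0, 0]] with rank 0, so corank 2. A Groebner basis of the Jacobian ideal J(f) in C{s,t} is {t^3, s^2 - t^2, s*t - 2*t^2}; counting standard monomials gives mu = 4. Corank 2; j^3 = t*(s^2 - 4*s*t + 5*t^2) splits into three distinct lines over C (the quadratic factor has nonzero discriminant), so D_4. The Hessian of g at 0 is [[2, 0], [0, 0]] with rank 1, so corank 1. A Groebner basis of the Jacobian ideal J(g) in C{s,t} is {t^2, s}; counting standard monomials gives mu = 2. Corank 1: A-series; mu = 2 gives A_2. f is D_4 but g is A_2, hence not right-equivalent.

No.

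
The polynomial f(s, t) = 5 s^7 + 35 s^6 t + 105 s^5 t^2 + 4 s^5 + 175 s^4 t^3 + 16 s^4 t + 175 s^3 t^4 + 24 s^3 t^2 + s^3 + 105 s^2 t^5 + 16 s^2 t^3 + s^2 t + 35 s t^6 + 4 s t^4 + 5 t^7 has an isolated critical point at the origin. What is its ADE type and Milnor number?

Type D8, Milnor number mu = 8.

The Hessian of f at 0 has rank 0. Corank 2; j^3 = s^2*(s + t) has shape L^2 M (L != M), so D-series; mu = 8 gives D_8.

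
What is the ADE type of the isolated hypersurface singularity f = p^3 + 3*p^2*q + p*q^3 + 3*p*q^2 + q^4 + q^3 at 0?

E_7

The Hessian of f at 0 has rank 0. Corank 2; j^3 = (p + q)^3 is a perfect cube, so E-series; the 4-jet and mu = 7 give E_7.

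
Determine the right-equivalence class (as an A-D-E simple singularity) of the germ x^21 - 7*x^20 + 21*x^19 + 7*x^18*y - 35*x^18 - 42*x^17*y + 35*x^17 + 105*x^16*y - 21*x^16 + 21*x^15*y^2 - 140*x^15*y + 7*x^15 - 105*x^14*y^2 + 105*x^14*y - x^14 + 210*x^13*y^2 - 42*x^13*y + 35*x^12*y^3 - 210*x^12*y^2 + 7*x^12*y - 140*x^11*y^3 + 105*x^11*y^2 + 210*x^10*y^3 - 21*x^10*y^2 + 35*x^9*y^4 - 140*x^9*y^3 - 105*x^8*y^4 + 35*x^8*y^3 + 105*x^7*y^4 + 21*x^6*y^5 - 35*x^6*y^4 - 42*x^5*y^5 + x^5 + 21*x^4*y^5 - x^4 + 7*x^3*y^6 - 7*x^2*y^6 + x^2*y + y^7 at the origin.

D_{8}

The Hessian of f at 0 has rank 0. Corank 2; j^3 = x^2*y has shape L^2 M (L != M), so D-series; mu = 8 gives D_8.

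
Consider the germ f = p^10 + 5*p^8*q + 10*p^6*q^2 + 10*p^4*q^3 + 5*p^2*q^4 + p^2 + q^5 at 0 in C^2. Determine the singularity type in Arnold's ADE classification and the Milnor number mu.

Type A_4, Milnor number mu = 4.

The Hessian of f at 0 has rank 1. Corank 1: A-series; mu = 4 gives A_4.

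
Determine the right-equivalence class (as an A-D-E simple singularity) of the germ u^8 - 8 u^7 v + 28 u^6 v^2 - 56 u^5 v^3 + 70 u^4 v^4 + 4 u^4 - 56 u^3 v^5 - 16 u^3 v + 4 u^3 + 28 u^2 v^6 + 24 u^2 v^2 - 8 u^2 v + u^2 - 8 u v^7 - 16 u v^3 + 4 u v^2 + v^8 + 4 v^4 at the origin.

A7

The Hessian of f at 0 has rank 1. Corank 1: A-series; mu = 7 gives A_7.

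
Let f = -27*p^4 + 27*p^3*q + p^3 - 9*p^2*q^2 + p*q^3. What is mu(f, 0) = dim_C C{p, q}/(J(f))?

The Hessian of f at 0 has rank 0. Corank 2; j^3 = p^3 is a perfect cube, so E-series; the 4-jet and mu = 7 give E_7.

7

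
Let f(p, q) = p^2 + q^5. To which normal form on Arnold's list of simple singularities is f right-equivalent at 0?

A4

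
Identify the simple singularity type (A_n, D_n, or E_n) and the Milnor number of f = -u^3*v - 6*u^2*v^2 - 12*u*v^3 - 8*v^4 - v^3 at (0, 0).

Type E_{7}, Milnor number mu = 7.

The Hessian of f at 0 has rank 0. Corank 2; j^3 = -v^3 is a perfect cube, so E-series; the 4-jet and mu = 7 give E_7.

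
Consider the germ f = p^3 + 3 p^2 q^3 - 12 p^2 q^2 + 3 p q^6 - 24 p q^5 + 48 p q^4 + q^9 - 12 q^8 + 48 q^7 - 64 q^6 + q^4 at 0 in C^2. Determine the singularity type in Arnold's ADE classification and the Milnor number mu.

Type E_{6}, Milnor number mu = 6.

The Hessian of f at 0 has rank 0. Corank 2; j^3 = p^3 is a perfect cube, so E-series; the 4-jet and mu = 6 give E_6.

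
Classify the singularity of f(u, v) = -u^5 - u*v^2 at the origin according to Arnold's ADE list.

D_{6}

The Hessian of f at 0 has rank 0. Corank 2; j^3 = -u*v^2 has shape L^2 M (L != M), so D-series; mu = 6 gives D_6.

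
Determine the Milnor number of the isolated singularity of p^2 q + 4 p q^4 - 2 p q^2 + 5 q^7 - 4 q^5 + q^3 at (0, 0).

The Hessian of f at 0 has rank 0. Corank 2; j^3 = q*(p - q)^2 has shape L^2 M (L != M), so D-series; mu = 8 gives D_8.

8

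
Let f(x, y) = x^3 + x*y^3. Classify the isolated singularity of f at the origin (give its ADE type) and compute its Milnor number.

Type E_7, Milnor number mu = 7.

The Hessian of f at 0 is [[0, 0], [0, 0]] with rank 0, so corank 2. A Groebner basis of the Jacobian ideal J(f) in C{x,y} is {x^3, x*y^2, 3*x^2 + y^3}; counting standard monomials gives mu = 7. Corank 2; j^3 = x^3 is a perfect cube, so E-series; the 4-jet and mu = 7 give E_7.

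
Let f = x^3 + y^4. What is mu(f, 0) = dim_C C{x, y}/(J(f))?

6

The Hessian of f at 0 is [[0, 0], [0, 0]] with rank 0, so corank 2. A Groebner basis of the Jacobian ideal J(f) in C{x,y} is {y^3, x^2}; counting standard monomials gives mu = 6. Corank 2; j^3 = x^3 is a perfect cube, so E-series; the 4-jet and mu = 6 give E_6.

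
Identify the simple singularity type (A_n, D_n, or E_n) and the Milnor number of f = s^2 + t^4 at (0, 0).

The Hessian of f at 0 is [[2, 0], [0, 0]] with rank 1, so corank 1. A Groebner basis of the Jacobian ideal J(f) in C{s,t} is {t^3, s}; counting standard monomials gives mu = 3. Corank 1: A-series; mu = 3 gives A_3.

Type A_{3}, Milnor number mu = 3.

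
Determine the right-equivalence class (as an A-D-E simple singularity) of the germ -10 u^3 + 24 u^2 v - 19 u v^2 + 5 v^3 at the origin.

D_{4}

The Hessian of f at 0 has rank 0. Corank 2; j^3 = -(u - v)*(10*u^2 - 14*u*v + 5*v^2) splits into three distinct lines over C (the quadratic factor has nonzero discriminant), so D_4.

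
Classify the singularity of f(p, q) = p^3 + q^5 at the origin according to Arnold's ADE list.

E_8

The Hessian of f at 0 has rank 0. Corank 2; j^3 = p^3 is a perfect cube, so E-series; the 5-jet and mu = 8 give E_8.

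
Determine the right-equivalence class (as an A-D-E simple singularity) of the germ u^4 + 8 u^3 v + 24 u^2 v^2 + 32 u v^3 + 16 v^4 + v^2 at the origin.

The Hessian of f at 0 is [[0, 0], [0, 2]] with rank 1, so corank 1. A Groebner basis of the Jacobian ideal J(f) in C{u,v} is {u^3, v}; counting standard monomials gives mu = 3. Corank 1: A-series; mu = 3 gives A_3.

A_3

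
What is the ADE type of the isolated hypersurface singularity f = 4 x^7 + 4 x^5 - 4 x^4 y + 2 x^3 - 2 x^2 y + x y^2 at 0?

The Hessian of f at 0 is [[0, 0], [0, 0]] with rank 0, so corank 2. A Groebner basis of the Jacobian ideal J(f) in C{x,y} is {y^3, x^2 + y^2/2, x*y + y^2/2}; counting standard monomials gives mu = 4. Corank 2; j^3 = x*(2*x^2 - 2*x*y + y^2) splits into three distinct lines over C (the quadratic factor has nonzero discriminant), so D_4.

D_4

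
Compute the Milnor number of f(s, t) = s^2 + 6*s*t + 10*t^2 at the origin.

The Hessian of f at 0 has rank 2. Corank 0: nondegenerate Morse point, so A_1.

1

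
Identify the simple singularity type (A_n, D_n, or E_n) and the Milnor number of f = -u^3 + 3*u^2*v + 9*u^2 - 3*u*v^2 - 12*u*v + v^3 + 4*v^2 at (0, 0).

The Hessian of f at 0 has rank 1. Corank 1: A-series; mu = 2 gives A_2.

Type A2, Milnor number mu = 2.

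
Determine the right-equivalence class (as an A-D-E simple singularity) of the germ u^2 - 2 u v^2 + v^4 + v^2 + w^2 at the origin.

The Hessian of f at 0 is [[2, 0, 0], [0, 2, 0], [0, 0, 2]] with rank 3, so corank 0. A Groebner basis of the Jacobian ideal J(f) in C{u,v,w} is {u, v, w}; counting standard monomials gives mu = 1. Corank 0: nondegenerate Morse point, so A_1.

A_1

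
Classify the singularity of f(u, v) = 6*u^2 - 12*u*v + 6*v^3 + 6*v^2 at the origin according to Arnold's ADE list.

A2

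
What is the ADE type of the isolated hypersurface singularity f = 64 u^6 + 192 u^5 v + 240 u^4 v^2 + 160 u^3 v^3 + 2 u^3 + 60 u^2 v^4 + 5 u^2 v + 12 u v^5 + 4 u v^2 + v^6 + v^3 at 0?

The Hessian of f at 0 is [[0, 0], [0, 0]] with rank 0, so corank 2. A Groebner basis of the Jacobian ideal J(f) in C{u,v} is {-u*v/12 + v^5 - v^2/12, u*v^2 + v^3, u^2 + 3*u*v/2 + v^2/2}; counting standard monomials gives mu = 7. Corank 2; j^3 = (u + v)^2*(2*u + v) has shape L^2 M (L != M), so D-series; mu = 7 gives D_7.

D_7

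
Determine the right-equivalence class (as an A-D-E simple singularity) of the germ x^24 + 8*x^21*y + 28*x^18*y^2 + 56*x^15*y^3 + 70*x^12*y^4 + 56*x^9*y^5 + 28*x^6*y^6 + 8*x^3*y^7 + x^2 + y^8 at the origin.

A7

The Hessian of f at 0 has rank 1. Corank 1: A-series; mu = 7 gives A_7.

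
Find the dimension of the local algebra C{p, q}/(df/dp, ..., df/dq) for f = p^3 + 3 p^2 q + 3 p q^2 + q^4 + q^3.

The Hessian of f at 0 has rank 0. Corank 2; j^3 = (p + q)^3 is a perfect cube, so E-series; the 4-jet and mu = 6 give E_6.

6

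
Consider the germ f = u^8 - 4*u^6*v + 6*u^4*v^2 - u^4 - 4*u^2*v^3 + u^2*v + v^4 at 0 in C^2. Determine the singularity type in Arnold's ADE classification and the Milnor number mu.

The Hessian of f at 0 is [[0, 0], [0, 0]] with rank 0, so corank 2. A Groebner basis of the Jacobian ideal J(f) in C{u,v} is {u^3, u^2/4 + v^3, u*v}; counting standard monomials gives mu = 5. Corank 2; j^3 = u^2*v has shape L^2 M (L != M), so D-series; mu = 5 gives D_5.

Type D_5, Milnor number mu = 5.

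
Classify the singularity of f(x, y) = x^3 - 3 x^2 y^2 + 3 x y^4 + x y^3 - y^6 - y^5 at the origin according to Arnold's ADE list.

E7

The Hessian of f at 0 is [[0, 0], [0, 0]] with rank 0, so corank 2. A Groebner basis of the Jacobian ideal J(f) in C{x,y} is {-x^2 + y^4 - y^3/3, x^3, x^2*y + x^2/3 + y^3/9, -x^2 + x*y^2 - y^3/3}; counting standard monomials gives mu = 7. Corank 2; j^3 = x^3 is a perfect cube, so E-series; the 4-jet and mu = 7 give E_7.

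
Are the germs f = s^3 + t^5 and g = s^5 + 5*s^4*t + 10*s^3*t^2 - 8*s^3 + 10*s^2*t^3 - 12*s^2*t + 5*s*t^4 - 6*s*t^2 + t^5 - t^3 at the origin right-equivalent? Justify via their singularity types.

The Hessian of f at 0 has rank 0. Corank 2; j^3 = s^3 is a perfect cube, so E-series; the 5-jet and mu = 8 give E_8. The Hessian of g at 0 has rank 0. Corank 2; j^3 = -(2*s + t)^3 is a perfect cube, so E-series; the 5-jet and mu = 8 give E_8. Both have type E_8, hence right-equivalent.

Yes.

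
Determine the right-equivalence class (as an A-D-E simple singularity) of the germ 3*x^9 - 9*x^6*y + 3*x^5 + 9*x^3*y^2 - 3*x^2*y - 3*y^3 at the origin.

The Hessian of f at 0 is [[0, 0], [0, 0]] with rank 0, so corank 2. A Groebner basis of the Jacobian ideal J(f) in C{x,y} is {y^3, x^2 + 3*y^2, x*y}; counting standard monomials gives mu = 4. Corank 2; j^3 = -3*y*(x^2 + y^2) splits into three distinct lines over C (the quadratic factor has nonzero discriminant), so D_4.

D_4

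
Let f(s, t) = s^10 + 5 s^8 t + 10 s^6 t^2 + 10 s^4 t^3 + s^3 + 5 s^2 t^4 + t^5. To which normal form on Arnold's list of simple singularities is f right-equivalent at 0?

E_8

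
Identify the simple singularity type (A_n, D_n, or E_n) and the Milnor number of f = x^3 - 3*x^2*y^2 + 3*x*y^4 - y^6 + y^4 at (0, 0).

The Hessian of f at 0 has rank 0. Corank 2; j^3 = x^3 is a perfect cube, so E-series; the 4-jet and mu = 6 give E_6.

Type E_6, Milnor number mu = 6.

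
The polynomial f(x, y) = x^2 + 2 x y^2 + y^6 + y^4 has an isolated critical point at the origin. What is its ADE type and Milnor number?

Type A_{5}, Milnor number mu = 5.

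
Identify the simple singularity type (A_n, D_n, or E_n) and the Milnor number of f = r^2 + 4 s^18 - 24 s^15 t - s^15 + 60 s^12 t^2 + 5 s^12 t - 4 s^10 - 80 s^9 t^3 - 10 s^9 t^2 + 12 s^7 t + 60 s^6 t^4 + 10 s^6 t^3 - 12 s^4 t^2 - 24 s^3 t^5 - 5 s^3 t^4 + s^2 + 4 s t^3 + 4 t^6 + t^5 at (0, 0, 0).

The Hessian of f at 0 is [[2, 0, 0], [0, 0, 0], [0, 0, 2]] with rank 2, so corank 1. A Groebner basis of the Jacobian ideal J(f) in C{s,t,r} is {s/2 + t^3, s^2, s*t, r}; counting standard monomials gives mu = 4. Corank 1: A-series; mu = 4 gives A_4.

Type A_4, Milnor number mu = 4.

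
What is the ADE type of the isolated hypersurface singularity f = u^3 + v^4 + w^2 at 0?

The Hessian of f at 0 has rank 1. Corank 2; j^3 = u^3 is a perfect cube, so E-series; the 4-jet and mu = 6 give E_6.

E_6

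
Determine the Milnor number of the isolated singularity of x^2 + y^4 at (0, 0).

3

The Hessian of f at 0 has rank 1. Corank 1: A-series; mu = 3 gives A_3.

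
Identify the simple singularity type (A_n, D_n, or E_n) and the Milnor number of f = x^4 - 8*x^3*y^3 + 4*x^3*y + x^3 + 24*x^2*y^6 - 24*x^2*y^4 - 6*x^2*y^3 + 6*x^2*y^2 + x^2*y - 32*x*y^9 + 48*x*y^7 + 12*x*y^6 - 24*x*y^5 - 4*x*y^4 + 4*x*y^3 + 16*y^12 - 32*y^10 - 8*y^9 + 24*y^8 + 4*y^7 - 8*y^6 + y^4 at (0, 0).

Type D_5, Milnor number mu = 5.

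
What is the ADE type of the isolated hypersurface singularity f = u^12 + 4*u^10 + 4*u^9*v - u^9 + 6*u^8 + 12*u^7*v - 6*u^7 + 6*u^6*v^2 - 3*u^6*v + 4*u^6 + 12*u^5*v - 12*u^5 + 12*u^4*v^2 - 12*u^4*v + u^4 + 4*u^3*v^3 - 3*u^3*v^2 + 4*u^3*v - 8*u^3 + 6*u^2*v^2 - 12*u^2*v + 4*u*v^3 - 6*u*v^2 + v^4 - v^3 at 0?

E_6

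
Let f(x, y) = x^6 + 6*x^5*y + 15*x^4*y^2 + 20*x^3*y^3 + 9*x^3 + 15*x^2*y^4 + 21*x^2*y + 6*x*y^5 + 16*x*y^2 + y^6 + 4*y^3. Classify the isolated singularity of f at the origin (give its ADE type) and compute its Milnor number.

Type D_{7}, Milnor number mu = 7.

The Hessian of f at 0 is [[0, 0], [0, 0]] with rank 0, so corank 2. A Groebner basis of the Jacobian ideal J(f) in C{x,y} is {-243*x*y/2 + y^5 - 81*y^2, x*y^2 + 2*y^3/3, x^2 + 5*x*y/3 + 2*y^2/3}; counting standard monomials gives mu = 7. Corank 2; j^3 = (x + y)*(3*x + 2*y)^2 has shape L^2 M (L != M), so D-series; mu = 7 gives D_7.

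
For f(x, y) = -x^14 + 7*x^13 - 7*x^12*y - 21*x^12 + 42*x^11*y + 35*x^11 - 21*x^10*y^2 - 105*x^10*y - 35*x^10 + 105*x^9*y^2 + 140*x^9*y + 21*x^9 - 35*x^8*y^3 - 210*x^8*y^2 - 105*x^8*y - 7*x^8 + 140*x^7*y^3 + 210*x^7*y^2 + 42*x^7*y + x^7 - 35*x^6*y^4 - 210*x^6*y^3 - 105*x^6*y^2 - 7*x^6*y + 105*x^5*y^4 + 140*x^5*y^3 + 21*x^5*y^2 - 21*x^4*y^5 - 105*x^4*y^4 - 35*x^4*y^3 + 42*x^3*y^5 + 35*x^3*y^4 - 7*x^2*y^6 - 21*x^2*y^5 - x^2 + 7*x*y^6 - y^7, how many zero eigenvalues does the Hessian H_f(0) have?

Hessian at 0 has rank 1.

1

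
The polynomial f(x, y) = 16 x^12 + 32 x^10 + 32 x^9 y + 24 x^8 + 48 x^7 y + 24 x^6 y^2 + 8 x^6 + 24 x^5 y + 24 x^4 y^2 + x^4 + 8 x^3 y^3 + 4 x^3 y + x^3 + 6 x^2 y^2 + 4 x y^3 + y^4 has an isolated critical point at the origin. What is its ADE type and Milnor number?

Type E_6, Milnor number mu = 6.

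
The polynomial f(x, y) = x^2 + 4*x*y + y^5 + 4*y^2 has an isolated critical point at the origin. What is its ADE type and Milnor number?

The Hessian of f at 0 has rank 1. Corank 1: A-series; mu = 4 gives A_4.

Type A4, Milnor number mu = 4.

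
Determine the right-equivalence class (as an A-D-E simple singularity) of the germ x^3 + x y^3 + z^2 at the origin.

E7

The Hessian of f at 0 has rank 1. Corank 2; j^3 = x^3 is a perfect cube, so E-series; the 4-jet and mu = 7 give E_7.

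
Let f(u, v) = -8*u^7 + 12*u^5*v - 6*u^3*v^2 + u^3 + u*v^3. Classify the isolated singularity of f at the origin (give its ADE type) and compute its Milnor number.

Type E_{7}, Milnor number mu = 7.

The Hessian of f at 0 has rank 0. Corank 2; j^3 = u^3 is a perfect cube, so E-series; the 4-jet and mu = 7 give E_7.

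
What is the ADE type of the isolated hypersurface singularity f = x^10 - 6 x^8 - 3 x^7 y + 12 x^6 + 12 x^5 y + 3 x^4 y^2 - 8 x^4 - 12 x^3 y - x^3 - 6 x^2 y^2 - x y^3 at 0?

E_{7}

The Hessian of f at 0 is [[0, 0], [0, 0]] with rank 0, so corank 2. A Groebner basis of the Jacobian ideal J(f) in C{x,y} is {3*x^2/4 + y^4 + y^3/4, x^3, x^2*y - x^2/4 - y^3/12, x^2 + x*y^2 + y^3/3}; counting standard monomials gives mu = 7. Corank 2; j^3 = -x^3 is a perfect cube, so E-series; the 4-jet and mu = 7 give E_7.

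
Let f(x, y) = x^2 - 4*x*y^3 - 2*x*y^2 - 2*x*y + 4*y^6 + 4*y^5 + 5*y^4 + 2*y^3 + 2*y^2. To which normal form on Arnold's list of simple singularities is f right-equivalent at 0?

The Hessian of f at 0 has rank 2. Corank 0: nondegenerate Morse point, so A_1.

A_{1}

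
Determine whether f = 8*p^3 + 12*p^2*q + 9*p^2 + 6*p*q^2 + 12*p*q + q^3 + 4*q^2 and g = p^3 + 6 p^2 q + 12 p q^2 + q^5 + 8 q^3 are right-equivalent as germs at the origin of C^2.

The Hessian of f at 0 is [[18, 12], [12, 8]] with rank 1, so corank 1. A Groebner basis of the Jacobian ideal J(f) in C{p,q} is {q^2, p + 2*q/3}; counting standard monomials gives mu = 2. Corank 1: A-series; mu = 2 gives A_2. The Hessian of g at 0 is [[0, 0], [0, 0]] with rank 0, so corank 2. A Groebner basis of the Jacobian ideal J(g) in C{p,q} is {q^4, p^2 + 4*p*q + 4*q^2}; counting standard monomials gives mu = 8. Corank 2; j^3 = (p + 2*q)^3 is a perfect cube, so E-series; the 5-jet and mu = 8 give E_8. f is A_2 but g is E_8, hence not right-equivalent.

No.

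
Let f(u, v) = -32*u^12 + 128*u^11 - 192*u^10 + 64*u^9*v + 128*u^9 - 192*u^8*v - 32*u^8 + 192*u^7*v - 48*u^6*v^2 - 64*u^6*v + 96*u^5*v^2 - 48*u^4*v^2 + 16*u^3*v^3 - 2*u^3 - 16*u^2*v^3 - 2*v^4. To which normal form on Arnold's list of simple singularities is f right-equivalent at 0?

E_{6}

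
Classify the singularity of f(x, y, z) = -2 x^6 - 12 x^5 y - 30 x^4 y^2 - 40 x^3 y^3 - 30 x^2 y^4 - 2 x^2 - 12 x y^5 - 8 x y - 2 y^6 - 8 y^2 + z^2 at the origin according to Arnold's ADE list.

A_5

The Hessian of f at 0 is [[-4, -8, 0], [-8, -16, 0], [0, 0, 2]] with rank 2, so corank 1. A Groebner basis of the Jacobian ideal J(f) in C{x,y,z} is {y^5, x + 2*y, z}; counting standard monomials gives mu = 5. Corank 1: A-series; mu = 5 gives A_5.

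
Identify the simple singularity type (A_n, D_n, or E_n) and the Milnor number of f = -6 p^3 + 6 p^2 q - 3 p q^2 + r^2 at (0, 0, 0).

Type D_4, Milnor number mu = 4.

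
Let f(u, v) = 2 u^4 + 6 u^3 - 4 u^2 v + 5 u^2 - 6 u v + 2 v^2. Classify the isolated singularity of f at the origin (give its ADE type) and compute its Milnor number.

Type A1, Milnor number mu = 1.

The Hessian of f at 0 has rank 2. Corank 0: nondegenerate Morse point, so A_1.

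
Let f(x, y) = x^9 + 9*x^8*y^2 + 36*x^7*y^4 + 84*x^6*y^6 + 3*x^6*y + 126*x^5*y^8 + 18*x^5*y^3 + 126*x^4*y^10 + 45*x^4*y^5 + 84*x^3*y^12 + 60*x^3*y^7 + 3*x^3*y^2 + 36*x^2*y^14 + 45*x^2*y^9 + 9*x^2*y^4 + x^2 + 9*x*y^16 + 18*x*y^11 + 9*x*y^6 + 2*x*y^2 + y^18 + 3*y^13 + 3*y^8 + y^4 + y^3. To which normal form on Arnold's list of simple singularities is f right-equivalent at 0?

A2

The Hessian of f at 0 is [[2, 0], [0, 0]] with rank 1, so corank 1. A Groebner basis of the Jacobian ideal J(f) in C{x,y} is {y^2, x}; counting standard monomials gives mu = 2. Corank 1: A-series; mu = 2 gives A_2.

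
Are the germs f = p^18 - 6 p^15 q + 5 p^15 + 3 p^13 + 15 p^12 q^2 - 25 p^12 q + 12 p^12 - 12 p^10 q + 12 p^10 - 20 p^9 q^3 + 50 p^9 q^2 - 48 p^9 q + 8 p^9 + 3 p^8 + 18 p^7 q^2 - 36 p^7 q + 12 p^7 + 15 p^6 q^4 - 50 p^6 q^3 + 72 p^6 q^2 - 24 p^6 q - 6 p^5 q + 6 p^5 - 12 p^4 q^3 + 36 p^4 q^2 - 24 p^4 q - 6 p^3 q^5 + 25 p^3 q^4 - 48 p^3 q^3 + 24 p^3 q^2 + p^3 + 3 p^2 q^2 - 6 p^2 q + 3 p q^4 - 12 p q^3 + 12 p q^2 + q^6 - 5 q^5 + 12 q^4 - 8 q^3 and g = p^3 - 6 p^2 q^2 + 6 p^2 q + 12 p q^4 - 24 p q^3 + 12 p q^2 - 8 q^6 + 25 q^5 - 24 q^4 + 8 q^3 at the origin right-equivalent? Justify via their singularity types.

The Hessian of f at 0 has rank 0. Corank 2; j^3 = (p - 2*q)^3 is a perfect cube, so E-series; the 5-jet and mu = 8 give E_8. The Hessian of g at 0 has rank 0. Corank 2; j^3 = (p + 2*q)^3 is a perfect cube, so E-series; the 5-jet and mu = 8 give E_8. Both have type E_8, hence right-equivalent.

Yes.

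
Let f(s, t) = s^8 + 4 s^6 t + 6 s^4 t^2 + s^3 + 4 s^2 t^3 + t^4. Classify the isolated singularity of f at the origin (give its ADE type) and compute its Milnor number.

Type E6, Milnor number mu = 6.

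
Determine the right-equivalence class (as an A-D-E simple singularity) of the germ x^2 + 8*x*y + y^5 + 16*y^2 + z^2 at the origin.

The Hessian of f at 0 has rank 2. Corank 1: A-series; mu = 4 gives A_4.

A_{4}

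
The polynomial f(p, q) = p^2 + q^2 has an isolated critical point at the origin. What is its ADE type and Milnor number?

Type A1, Milnor number mu = 1.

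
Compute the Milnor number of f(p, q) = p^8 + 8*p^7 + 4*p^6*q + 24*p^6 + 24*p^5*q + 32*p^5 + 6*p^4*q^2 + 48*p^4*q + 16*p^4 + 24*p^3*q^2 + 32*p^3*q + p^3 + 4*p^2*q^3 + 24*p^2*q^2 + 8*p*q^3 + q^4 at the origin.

6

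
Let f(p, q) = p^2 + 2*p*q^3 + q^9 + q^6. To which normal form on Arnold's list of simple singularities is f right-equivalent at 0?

A_8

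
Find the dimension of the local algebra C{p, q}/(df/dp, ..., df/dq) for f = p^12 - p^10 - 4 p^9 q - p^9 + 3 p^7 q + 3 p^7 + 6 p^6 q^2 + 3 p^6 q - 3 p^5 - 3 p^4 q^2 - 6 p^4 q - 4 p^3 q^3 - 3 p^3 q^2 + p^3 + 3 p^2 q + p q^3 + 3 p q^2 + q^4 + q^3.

The Hessian of f at 0 has rank 0. Corank 2; j^3 = (p + q)^3 is a perfect cube, so E-series; the 4-jet and mu = 7 give E_7.

7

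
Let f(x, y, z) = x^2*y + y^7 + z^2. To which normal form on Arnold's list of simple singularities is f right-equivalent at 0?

D_{8}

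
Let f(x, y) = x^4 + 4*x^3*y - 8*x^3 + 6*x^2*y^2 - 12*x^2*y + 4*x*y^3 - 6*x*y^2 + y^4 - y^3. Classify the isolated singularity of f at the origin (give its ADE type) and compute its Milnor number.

The Hessian of f at 0 has rank 0. Corank 2; j^3 = -(2*x + y)^3 is a perfect cube, so E-series; the 4-jet and mu = 6 give E_6.

Type E6, Milnor number mu = 6.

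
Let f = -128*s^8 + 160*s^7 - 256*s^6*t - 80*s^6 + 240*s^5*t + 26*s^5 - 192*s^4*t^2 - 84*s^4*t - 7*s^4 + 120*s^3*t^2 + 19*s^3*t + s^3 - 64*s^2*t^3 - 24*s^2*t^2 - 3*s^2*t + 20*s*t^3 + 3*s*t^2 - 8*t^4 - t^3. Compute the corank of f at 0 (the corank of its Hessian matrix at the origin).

2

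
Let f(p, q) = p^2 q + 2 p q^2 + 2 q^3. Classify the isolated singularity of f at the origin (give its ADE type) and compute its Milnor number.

The Hessian of f at 0 is [[0, 0], [0, 0]] with rank 0, so corank 2. A Groebner basis of the Jacobian ideal J(f) in C{p,q} is {q^3, p^2 + 2*q^2, p*q + q^2}; counting standard monomials gives mu = 4. Corank 2; j^3 = q*(p^2 + 2*p*q + 2*q^2) splits into three distinct lines over C (the quadratic factor has nonzero discriminant), so D_4.

Type D_4, Milnor number mu = 4.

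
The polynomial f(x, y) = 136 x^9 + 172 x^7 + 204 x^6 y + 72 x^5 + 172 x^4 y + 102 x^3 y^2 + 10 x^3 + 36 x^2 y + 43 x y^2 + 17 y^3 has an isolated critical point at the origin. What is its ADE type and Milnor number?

Type D_4, Milnor number mu = 4.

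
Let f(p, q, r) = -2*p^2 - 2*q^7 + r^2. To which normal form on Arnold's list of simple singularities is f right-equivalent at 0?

A6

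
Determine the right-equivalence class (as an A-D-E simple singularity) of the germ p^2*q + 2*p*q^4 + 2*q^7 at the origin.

The Hessian of f at 0 is [[0, 0], [0, 0]] with rank 0, so corank 2. A Groebner basis of the Jacobian ideal J(f) in C{p,q} is {-p^2/6 + p*q^3, p*q + q^4, p^3, p^2*q}; counting standard monomials gives mu = 8. Corank 2; j^3 = p^2*q has shape L^2 M (L != M), so D-series; mu = 8 gives D_8.

D8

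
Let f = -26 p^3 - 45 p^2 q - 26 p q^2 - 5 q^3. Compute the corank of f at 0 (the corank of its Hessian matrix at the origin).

2

The Hessian at 0 is [[0, 0], [0, 0]] of rank 0; hence corank 2.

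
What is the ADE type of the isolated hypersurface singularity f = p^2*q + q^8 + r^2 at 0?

D_9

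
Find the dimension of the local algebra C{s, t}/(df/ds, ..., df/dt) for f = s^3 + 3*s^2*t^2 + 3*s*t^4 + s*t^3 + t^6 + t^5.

7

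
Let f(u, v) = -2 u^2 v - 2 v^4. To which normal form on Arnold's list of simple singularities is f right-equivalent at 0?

D_{5}

The Hessian of f at 0 is [[0, 0], [0, 0]] with rank 0, so corank 2. A Groebner basis of the Jacobian ideal J(f) in C{u,v} is {u^3, u^2/4 + v^3, u*v}; counting standard monomials gives mu = 5. Corank 2; j^3 = -2*u^2*v has shape L^2 M (L != M), so D-series; mu = 5 gives D_5.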